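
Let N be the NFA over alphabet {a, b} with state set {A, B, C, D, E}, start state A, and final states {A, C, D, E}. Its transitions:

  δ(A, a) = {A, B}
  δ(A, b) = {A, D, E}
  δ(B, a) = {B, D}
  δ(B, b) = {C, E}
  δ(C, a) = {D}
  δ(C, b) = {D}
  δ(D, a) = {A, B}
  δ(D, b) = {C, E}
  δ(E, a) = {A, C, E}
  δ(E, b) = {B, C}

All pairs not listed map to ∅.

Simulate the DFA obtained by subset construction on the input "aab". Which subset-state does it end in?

{A, C, D, E}

Start: {A}.
δ(A,a) = {A, B}.
Union: {A, B}.
After a: {A, B}.
δ(A,a) = {A, B}; δ(B,a) = {B, D}.
Union: {A, B, D}.
After a: {A, B, D}.
δ(A,b) = {A, D, E}; δ(B,b) = {C, E}; δ(D,b) = {C, E}.
Union: {A, C, D, E}.
After b: {A, C, D, E}.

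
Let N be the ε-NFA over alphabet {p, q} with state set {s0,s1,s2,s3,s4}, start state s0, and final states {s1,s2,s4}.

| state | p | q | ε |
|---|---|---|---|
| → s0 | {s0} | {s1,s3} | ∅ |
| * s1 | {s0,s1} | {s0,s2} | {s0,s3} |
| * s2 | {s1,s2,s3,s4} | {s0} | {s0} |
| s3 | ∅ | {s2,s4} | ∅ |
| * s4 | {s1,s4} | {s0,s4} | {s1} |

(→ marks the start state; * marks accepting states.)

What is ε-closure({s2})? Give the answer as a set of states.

Begin with {s2}.
s2 →ε {s0}; add s0.
ε-closure = {s0,s2}.

{s0,s2}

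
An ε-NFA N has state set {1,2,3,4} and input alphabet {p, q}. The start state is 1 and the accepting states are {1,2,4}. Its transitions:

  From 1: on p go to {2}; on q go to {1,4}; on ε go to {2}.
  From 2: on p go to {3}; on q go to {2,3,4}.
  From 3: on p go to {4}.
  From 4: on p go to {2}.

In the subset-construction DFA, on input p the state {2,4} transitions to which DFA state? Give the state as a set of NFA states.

{2,3}

δ(2,p) = {3}; δ(4,p) = {2}.
Union: {2,3}.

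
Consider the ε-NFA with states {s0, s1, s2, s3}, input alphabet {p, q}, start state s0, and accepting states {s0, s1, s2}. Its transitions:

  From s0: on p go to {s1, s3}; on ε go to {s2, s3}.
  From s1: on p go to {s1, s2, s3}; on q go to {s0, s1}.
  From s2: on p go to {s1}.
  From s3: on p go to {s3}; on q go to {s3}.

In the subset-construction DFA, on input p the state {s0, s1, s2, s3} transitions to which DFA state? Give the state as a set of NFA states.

δ(s0,p) = {s1, s3}; δ(s1,p) = {s1, s2, s3}; δ(s2,p) = {s1}; δ(s3,p) = {s3}.
Union: {s1, s2, s3}.

{s1, s2, s3}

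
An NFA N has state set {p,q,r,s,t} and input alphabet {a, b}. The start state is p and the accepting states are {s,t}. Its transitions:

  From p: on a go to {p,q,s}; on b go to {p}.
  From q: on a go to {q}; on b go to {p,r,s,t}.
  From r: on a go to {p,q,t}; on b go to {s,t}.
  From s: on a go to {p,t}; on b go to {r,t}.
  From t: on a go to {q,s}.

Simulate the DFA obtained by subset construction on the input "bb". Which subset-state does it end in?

Start: {p}.
δ(p,b) = {p}.
Union: {p}.
After b: {p}.
δ(p,b) = {p}.
Union: {p}.
After b: {p}.

{p}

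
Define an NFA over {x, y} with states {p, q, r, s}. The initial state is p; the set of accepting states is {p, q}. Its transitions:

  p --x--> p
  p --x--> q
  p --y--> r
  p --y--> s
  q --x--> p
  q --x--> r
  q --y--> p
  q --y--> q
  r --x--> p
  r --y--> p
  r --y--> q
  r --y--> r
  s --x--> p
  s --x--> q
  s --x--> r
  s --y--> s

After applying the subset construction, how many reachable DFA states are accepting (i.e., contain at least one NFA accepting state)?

Start state of the DFA: {p}.
{p} --x--> {p, q}  [new]
{p} --y--> {r, s}  [new]
{p, q} --x--> {p, q, r}  [new]
{p, q} --y--> {p, q, r, s}  [new]
{r, s} --x--> {p, q, r}  [seen]
{r, s} --y--> {p, q, r, s}  [seen]
{p, q, r} --x--> {p, q, r}  [seen]
{p, q, r} --y--> {p, q, r, s}  [seen]
{p, q, r, s} --x--> {p, q, r}  [seen]
{p, q, r, s} --y--> {p, q, r, s}  [seen]
Reachable DFA states: {p}, {p, q}, {r, s}, {p, q, r}, {p, q, r, s}.
Accepting DFA states (contain an NFA accepting state): {p}, {p, q}, {p, q, r}, {p, q, r, s}.

4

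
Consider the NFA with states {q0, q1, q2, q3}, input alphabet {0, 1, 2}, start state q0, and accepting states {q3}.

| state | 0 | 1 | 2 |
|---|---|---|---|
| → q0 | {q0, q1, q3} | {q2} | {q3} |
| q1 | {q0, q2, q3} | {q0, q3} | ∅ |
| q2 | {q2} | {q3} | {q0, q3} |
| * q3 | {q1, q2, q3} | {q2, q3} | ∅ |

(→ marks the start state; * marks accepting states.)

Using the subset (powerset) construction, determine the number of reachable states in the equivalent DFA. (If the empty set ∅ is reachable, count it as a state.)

Start state of the DFA: {q0}.
{q0} --0--> {q0, q1, q3}  [new]
{q0} --1--> {q2}  [new]
{q0} --2--> {q3}  [new]
{q0, q1, q3} --0--> {q0, q1, q2, q3}  [new]
{q0, q1, q3} --1--> {q0, q2, q3}  [new]
{q0, q1, q3} --2--> {q3}  [seen]
{q2} --0--> {q2}  [seen]
{q2} --1--> {q3}  [seen]
{q2} --2--> {q0, q3}  [new]
{q3} --0--> {q1, q2, q3}  [new]
{q3} --1--> {q2, q3}  [new]
{q3} --2--> ∅  [new]
{q0, q1, q2, q3} --0--> {q0, q1, q2, q3}  [seen]
{q0, q1, q2, q3} --1--> {q0, q2, q3}  [seen]
{q0, q1, q2, q3} --2--> {q0, q3}  [seen]
{q0, q2, q3} --0--> {q0, q1, q2, q3}  [seen]
{q0, q2, q3} --1--> {q2, q3}  [seen]
{q0, q2, q3} --2--> {q0, q3}  [seen]
{q0, q3} --0--> {q0, q1, q2, q3}  [seen]
{q0, q3} --1--> {q2, q3}  [seen]
{q0, q3} --2--> {q3}  [seen]
{q1, q2, q3} --0--> {q0, q1, q2, q3}  [seen]
{q1, q2, q3} --1--> {q0, q2, q3}  [seen]
{q1, q2, q3} --2--> {q0, q3}  [seen]
{q2, q3} --0--> {q1, q2, q3}  [seen]
{q2, q3} --1--> {q2, q3}  [seen]
{q2, q3} --2--> {q0, q3}  [seen]
∅ --0--> ∅  [seen]
∅ --1--> ∅  [seen]
∅ --2--> ∅  [seen]
Reachable DFA states: {q0}, {q0, q1, q3}, {q2}, {q3}, {q0, q1, q2, q3}, {q0, q2, q3}, {q0, q3}, {q1, q2, q3}, {q2, q3}, ∅.

10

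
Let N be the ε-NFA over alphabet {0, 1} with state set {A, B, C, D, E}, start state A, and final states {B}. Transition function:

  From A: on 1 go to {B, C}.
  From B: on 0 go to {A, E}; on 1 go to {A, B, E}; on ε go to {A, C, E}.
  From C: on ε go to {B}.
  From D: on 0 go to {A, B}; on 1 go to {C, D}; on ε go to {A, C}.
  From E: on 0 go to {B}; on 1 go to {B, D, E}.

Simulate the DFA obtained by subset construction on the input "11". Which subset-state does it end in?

{A, B, C, D, E}

Start: {A}.
δ(A,1) = {B, C}.
Union: {B, C}.
ε-closure gives {A, B, C, E}.
After 1: {A, B, C, E}.
δ(A,1) = {B, C}; δ(B,1) = {A, B, E}; δ(C,1) = ∅; δ(E,1) = {B, D, E}.
Union: {A, B, C, D, E}.
After 1: {A, B, C, D, E}.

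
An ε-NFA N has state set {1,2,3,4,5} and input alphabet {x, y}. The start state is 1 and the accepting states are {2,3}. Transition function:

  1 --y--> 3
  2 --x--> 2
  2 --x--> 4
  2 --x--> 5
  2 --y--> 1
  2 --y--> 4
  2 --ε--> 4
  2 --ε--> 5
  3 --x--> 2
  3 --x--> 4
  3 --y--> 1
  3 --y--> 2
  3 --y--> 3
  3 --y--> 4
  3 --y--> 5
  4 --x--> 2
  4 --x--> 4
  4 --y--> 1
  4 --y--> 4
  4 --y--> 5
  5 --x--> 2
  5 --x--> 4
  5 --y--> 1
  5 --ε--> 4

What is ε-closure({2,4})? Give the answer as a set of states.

{2,4,5}

Begin with {2,4}.
2 →ε {4,5}; add 5.
ε-closure = {2,4,5}.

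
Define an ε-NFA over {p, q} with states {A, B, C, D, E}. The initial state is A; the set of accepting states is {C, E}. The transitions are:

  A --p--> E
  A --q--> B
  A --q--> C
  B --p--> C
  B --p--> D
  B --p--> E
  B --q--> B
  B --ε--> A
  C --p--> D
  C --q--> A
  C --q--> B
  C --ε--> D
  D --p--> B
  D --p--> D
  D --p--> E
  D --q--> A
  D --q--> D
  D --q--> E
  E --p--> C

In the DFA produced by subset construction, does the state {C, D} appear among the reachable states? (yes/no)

Start state of the DFA: {A} (ε-closure of the NFA start).
{A} --p--> {E}  [new]
{A} --q--> {A, B, C, D}  [new]
{E} --p--> {C, D}  [new]
{E} --q--> ∅  [new]
{A, B, C, D} --p--> {A, B, C, D, E}  [new]
{A, B, C, D} --q--> {A, B, C, D, E}  [seen]
{C, D} --p--> {A, B, D, E}  [new]
{C, D} --q--> {A, B, D, E}  [seen]
∅ --p--> ∅  [seen]
∅ --q--> ∅  [seen]
{A, B, C, D, E} --p--> {A, B, C, D, E}  [seen]
{A, B, C, D, E} --q--> {A, B, C, D, E}  [seen]
{A, B, D, E} --p--> {A, B, C, D, E}  [seen]
{A, B, D, E} --q--> {A, B, C, D, E}  [seen]
Reachable DFA states: {A}, {E}, {A, B, C, D}, {C, D}, ∅, {A, B, C, D, E}, {A, B, D, E}.
{C, D} is among them.

yes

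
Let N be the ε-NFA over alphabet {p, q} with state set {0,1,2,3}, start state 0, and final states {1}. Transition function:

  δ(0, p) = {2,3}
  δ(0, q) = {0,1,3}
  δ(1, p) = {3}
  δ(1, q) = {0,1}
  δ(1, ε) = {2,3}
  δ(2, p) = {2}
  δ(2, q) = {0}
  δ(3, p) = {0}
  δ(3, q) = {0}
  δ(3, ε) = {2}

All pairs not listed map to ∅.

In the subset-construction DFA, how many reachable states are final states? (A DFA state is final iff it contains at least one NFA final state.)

Start state of the DFA: {0} (ε-closure of the NFA start).
{0} --p--> {2,3}  [new]
{0} --q--> {0,1,2,3}  [new]
{2,3} --p--> {0,2}  [new]
{2,3} --q--> {0}  [seen]
{0,1,2,3} --p--> {0,2,3}  [new]
{0,1,2,3} --q--> {0,1,2,3}  [seen]
{0,2} --p--> {2,3}  [seen]
{0,2} --q--> {0,1,2,3}  [seen]
{0,2,3} --p--> {0,2,3}  [seen]
{0,2,3} --q--> {0,1,2,3}  [seen]
Reachable DFA states: {0}, {2,3}, {0,1,2,3}, {0,2}, {0,2,3}.
Accepting DFA states (contain an NFA accepting state): {0,1,2,3}.

1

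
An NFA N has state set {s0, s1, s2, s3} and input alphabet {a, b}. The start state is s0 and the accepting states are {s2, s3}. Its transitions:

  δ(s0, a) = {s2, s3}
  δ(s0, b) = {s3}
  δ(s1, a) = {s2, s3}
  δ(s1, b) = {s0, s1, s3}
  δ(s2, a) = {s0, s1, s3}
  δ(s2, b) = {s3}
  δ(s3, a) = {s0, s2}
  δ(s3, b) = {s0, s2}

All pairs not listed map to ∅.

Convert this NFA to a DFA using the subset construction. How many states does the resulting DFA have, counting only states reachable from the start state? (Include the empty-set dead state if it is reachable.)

Start state of the DFA: {s0}.
{s0} --a--> {s2, s3}  [new]
{s0} --b--> {s3}  [new]
{s2, s3} --a--> {s0, s1, s2, s3}  [new]
{s2, s3} --b--> {s0, s2, s3}  [new]
{s3} --a--> {s0, s2}  [new]
{s3} --b--> {s0, s2}  [seen]
{s0, s1, s2, s3} --a--> {s0, s1, s2, s3}  [seen]
{s0, s1, s2, s3} --b--> {s0, s1, s2, s3}  [seen]
{s0, s2, s3} --a--> {s0, s1, s2, s3}  [seen]
{s0, s2, s3} --b--> {s0, s2, s3}  [seen]
{s0, s2} --a--> {s0, s1, s2, s3}  [seen]
{s0, s2} --b--> {s3}  [seen]
Reachable DFA states: {s0}, {s2, s3}, {s3}, {s0, s1, s2, s3}, {s0, s2, s3}, {s0, s2}.

6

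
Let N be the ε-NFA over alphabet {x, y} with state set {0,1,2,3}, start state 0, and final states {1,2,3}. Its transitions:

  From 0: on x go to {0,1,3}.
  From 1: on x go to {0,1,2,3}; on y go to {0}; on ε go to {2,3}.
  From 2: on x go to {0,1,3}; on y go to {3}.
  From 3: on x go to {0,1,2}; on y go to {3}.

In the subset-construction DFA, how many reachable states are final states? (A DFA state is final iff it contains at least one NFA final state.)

Start state of the DFA: {0} (ε-closure of the NFA start).
{0} --x--> {0,1,2,3}  [new]
{0} --y--> ∅  [new]
{0,1,2,3} --x--> {0,1,2,3}  [seen]
{0,1,2,3} --y--> {0,3}  [new]
∅ --x--> ∅  [seen]
∅ --y--> ∅  [seen]
{0,3} --x--> {0,1,2,3}  [seen]
{0,3} --y--> {3}  [new]
{3} --x--> {0,1,2,3}  [seen]
{3} --y--> {3}  [seen]
Reachable DFA states: {0}, {0,1,2,3}, ∅, {0,3}, {3}.
Accepting DFA states (contain an NFA accepting state): {0,1,2,3}, {0,3}, {3}.

3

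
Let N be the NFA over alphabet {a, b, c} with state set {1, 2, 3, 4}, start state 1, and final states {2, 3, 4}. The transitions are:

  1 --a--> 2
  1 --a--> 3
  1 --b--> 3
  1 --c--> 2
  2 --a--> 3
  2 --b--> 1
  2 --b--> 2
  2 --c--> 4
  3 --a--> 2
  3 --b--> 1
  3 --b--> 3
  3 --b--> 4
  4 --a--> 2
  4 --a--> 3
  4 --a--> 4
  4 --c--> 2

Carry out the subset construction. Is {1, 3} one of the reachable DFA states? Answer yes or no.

Start state of the DFA: {1}.
{1} --a--> {2, 3}  [new]
{1} --b--> {3}  [new]
{1} --c--> {2}  [new]
{2, 3} --a--> {2, 3}  [seen]
{2, 3} --b--> {1, 2, 3, 4}  [new]
{2, 3} --c--> {4}  [new]
{3} --a--> {2}  [seen]
{3} --b--> {1, 3, 4}  [new]
{3} --c--> ∅  [new]
{2} --a--> {3}  [seen]
{2} --b--> {1, 2}  [new]
{2} --c--> {4}  [seen]
{1, 2, 3, 4} --a--> {2, 3, 4}  [new]
{1, 2, 3, 4} --b--> {1, 2, 3, 4}  [seen]
{1, 2, 3, 4} --c--> {2, 4}  [new]
{4} --a--> {2, 3, 4}  [seen]
{4} --b--> ∅  [seen]
{4} --c--> {2}  [seen]
{1, 3, 4} --a--> {2, 3, 4}  [seen]
{1, 3, 4} --b--> {1, 3, 4}  [seen]
{1, 3, 4} --c--> {2}  [seen]
∅ --a--> ∅  [seen]
∅ --b--> ∅  [seen]
∅ --c--> ∅  [seen]
{1, 2} --a--> {2, 3}  [seen]
{1, 2} --b--> {1, 2, 3}  [new]
{1, 2} --c--> {2, 4}  [seen]
{2, 3, 4} --a--> {2, 3, 4}  [seen]
{2, 3, 4} --b--> {1, 2, 3, 4}  [seen]
{2, 3, 4} --c--> {2, 4}  [seen]
{2, 4} --a--> {2, 3, 4}  [seen]
{2, 4} --b--> {1, 2}  [seen]
{2, 4} --c--> {2, 4}  [seen]
{1, 2, 3} --a--> {2, 3}  [seen]
{1, 2, 3} --b--> {1, 2, 3, 4}  [seen]
{1, 2, 3} --c--> {2, 4}  [seen]
Reachable DFA states: {1}, {2, 3}, {3}, {2}, {1, 2, 3, 4}, {4}, {1, 3, 4}, ∅, {1, 2}, {2, 3, 4}, {2, 4}, {1, 2, 3}.
{1, 3} is not among them.

no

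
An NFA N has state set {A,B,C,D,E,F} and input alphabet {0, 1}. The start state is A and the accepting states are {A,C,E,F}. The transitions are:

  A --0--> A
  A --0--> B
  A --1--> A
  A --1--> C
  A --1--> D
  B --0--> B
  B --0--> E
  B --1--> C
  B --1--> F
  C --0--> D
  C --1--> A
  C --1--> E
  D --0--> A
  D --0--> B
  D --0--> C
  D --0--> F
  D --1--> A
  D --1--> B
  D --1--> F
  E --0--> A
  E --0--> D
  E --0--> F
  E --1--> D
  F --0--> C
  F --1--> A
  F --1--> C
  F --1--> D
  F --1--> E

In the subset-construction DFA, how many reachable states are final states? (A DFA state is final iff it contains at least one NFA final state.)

Start state of the DFA: {A}.
{A} --0--> {A,B}  [new]
{A} --1--> {A,C,D}  [new]
{A,B} --0--> {A,B,E}  [new]
{A,B} --1--> {A,C,D,F}  [new]
{A,C,D} --0--> {A,B,C,D,F}  [new]
{A,C,D} --1--> {A,B,C,D,E,F}  [new]
{A,B,E} --0--> {A,B,D,E,F}  [new]
{A,B,E} --1--> {A,C,D,F}  [seen]
{A,C,D,F} --0--> {A,B,C,D,F}  [seen]
{A,C,D,F} --1--> {A,B,C,D,E,F}  [seen]
{A,B,C,D,F} --0--> {A,B,C,D,E,F}  [seen]
{A,B,C,D,F} --1--> {A,B,C,D,E,F}  [seen]
{A,B,C,D,E,F} --0--> {A,B,C,D,E,F}  [seen]
{A,B,C,D,E,F} --1--> {A,B,C,D,E,F}  [seen]
{A,B,D,E,F} --0--> {A,B,C,D,E,F}  [seen]
{A,B,D,E,F} --1--> {A,B,C,D,E,F}  [seen]
Reachable DFA states: {A}, {A,B}, {A,C,D}, {A,B,E}, {A,C,D,F}, {A,B,C,D,F}, {A,B,C,D,E,F}, {A,B,D,E,F}.
Accepting DFA states (contain an NFA accepting state): {A}, {A,B}, {A,C,D}, {A,B,E}, {A,C,D,F}, {A,B,C,D,F}, {A,B,C,D,E,F}, {A,B,D,E,F}.

8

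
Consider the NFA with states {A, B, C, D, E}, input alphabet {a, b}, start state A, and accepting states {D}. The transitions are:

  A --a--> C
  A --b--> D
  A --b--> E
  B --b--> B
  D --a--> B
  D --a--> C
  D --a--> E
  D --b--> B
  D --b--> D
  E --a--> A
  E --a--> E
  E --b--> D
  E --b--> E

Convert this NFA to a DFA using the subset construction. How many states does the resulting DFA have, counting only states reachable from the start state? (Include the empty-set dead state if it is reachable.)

7

Start state of the DFA: {A}.
{A} --a--> {C}  [new]
{A} --b--> {D, E}  [new]
{C} --a--> ∅  [new]
{C} --b--> ∅  [seen]
{D, E} --a--> {A, B, C, E}  [new]
{D, E} --b--> {B, D, E}  [new]
∅ --a--> ∅  [seen]
∅ --b--> ∅  [seen]
{A, B, C, E} --a--> {A, C, E}  [new]
{A, B, C, E} --b--> {B, D, E}  [seen]
{B, D, E} --a--> {A, B, C, E}  [seen]
{B, D, E} --b--> {B, D, E}  [seen]
{A, C, E} --a--> {A, C, E}  [seen]
{A, C, E} --b--> {D, E}  [seen]
Reachable DFA states: {A}, {C}, {D, E}, ∅, {A, B, C, E}, {B, D, E}, {A, C, E}.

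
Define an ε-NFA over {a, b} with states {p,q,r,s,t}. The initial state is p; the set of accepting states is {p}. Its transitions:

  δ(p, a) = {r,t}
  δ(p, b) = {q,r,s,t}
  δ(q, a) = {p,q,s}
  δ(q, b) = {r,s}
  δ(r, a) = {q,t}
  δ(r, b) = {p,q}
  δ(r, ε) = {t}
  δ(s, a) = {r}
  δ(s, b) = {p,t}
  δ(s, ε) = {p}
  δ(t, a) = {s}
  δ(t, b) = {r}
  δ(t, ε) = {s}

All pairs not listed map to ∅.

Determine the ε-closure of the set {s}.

{p,s}

Begin with {s}.
s →ε {p}; add p.
ε-closure = {p,s}.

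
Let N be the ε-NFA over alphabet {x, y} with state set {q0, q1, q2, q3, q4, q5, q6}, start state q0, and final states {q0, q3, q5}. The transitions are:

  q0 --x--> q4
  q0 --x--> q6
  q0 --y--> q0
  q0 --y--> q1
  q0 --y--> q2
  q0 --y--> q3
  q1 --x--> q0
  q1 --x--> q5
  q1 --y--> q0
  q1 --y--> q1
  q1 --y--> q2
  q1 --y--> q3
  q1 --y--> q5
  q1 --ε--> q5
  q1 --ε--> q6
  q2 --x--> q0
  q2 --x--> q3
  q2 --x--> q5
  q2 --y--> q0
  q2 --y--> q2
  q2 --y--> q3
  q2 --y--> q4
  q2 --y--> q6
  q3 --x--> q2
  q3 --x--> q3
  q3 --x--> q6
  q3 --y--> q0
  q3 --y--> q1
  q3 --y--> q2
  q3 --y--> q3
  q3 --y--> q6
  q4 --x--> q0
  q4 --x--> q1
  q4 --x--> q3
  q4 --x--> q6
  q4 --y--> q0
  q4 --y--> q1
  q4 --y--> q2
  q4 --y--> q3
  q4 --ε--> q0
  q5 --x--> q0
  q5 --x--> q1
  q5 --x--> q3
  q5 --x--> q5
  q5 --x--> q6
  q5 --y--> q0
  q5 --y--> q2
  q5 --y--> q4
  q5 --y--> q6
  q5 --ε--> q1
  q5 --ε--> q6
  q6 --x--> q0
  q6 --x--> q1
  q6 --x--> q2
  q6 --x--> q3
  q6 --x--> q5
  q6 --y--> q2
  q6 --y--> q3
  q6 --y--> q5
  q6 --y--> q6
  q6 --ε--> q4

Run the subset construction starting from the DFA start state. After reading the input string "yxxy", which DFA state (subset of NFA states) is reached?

{q0, q1, q2, q3, q4, q5, q6}

Start: {q0}.
δ(q0,y) = {q0, q1, q2, q3}.
Union: {q0, q1, q2, q3}.
ε-closure gives {q0, q1, q2, q3, q4, q5, q6}.
After y: {q0, q1, q2, q3, q4, q5, q6}.
δ(q0,x) = {q4, q6}; δ(q1,x) = {q0, q5}; δ(q2,x) = {q0, q3, q5}; δ(q3,x) = {q2, q3, q6}; δ(q4,x) = {q0, q1, q3, q6}; δ(q5,x) = {q0, q1, q3, q5, q6}; δ(q6,x) = {q0, q1, q2, q3, q5}.
Union: {q0, q1, q2, q3, q4, q5, q6}.
After x: {q0, q1, q2, q3, q4, q5, q6}.
δ(q0,x) = {q4, q6}; δ(q1,x) = {q0, q5}; δ(q2,x) = {q0, q3, q5}; δ(q3,x) = {q2, q3, q6}; δ(q4,x) = {q0, q1, q3, q6}; δ(q5,x) = {q0, q1, q3, q5, q6}; δ(q6,x) = {q0, q1, q2, q3, q5}.
Union: {q0, q1, q2, q3, q4, q5, q6}.
After x: {q0, q1, q2, q3, q4, q5, q6}.
δ(q0,y) = {q0, q1, q2, q3}; δ(q1,y) = {q0, q1, q2, q3, q5}; δ(q2,y) = {q0, q2, q3, q4, q6}; δ(q3,y) = {q0, q1, q2, q3, q6}; δ(q4,y) = {q0, q1, q2, q3}; δ(q5,y) = {q0, q2, q4, q6}; δ(q6,y) = {q2, q3, q5, q6}.
Union: {q0, q1, q2, q3, q4, q5, q6}.
After y: {q0, q1, q2, q3, q4, q5, q6}.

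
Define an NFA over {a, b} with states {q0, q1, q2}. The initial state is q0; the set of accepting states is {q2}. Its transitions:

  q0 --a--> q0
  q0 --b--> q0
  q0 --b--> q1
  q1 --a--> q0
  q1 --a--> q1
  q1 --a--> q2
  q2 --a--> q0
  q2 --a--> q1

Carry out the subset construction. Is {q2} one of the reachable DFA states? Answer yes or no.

Start state of the DFA: {q0}.
{q0} --a--> {q0}  [seen]
{q0} --b--> {q0, q1}  [new]
{q0, q1} --a--> {q0, q1, q2}  [new]
{q0, q1} --b--> {q0, q1}  [seen]
{q0, q1, q2} --a--> {q0, q1, q2}  [seen]
{q0, q1, q2} --b--> {q0, q1}  [seen]
Reachable DFA states: {q0}, {q0, q1}, {q0, q1, q2}.
{q2} is not among them.

no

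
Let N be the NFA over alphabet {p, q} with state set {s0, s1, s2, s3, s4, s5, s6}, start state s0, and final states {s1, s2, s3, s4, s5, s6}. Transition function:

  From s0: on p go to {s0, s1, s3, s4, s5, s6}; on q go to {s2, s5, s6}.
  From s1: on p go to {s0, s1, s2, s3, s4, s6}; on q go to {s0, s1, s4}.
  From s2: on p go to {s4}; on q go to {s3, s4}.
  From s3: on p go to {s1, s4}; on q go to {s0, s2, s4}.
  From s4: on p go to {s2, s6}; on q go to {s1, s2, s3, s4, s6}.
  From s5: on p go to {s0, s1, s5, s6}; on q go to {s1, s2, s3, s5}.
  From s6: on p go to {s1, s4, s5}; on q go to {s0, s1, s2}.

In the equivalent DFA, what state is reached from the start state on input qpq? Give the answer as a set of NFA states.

{s0, s1, s2, s3, s4, s5, s6}

Start: {s0}.
δ(s0,q) = {s2, s5, s6}.
Union: {s2, s5, s6}.
After q: {s2, s5, s6}.
δ(s2,p) = {s4}; δ(s5,p) = {s0, s1, s5, s6}; δ(s6,p) = {s1, s4, s5}.
Union: {s0, s1, s4, s5, s6}.
After p: {s0, s1, s4, s5, s6}.
δ(s0,q) = {s2, s5, s6}; δ(s1,q) = {s0, s1, s4}; δ(s4,q) = {s1, s2, s3, s4, s6}; δ(s5,q) = {s1, s2, s3, s5}; δ(s6,q) = {s0, s1, s2}.
Union: {s0, s1, s2, s3, s4, s5, s6}.
After q: {s0, s1, s2, s3, s4, s5, s6}.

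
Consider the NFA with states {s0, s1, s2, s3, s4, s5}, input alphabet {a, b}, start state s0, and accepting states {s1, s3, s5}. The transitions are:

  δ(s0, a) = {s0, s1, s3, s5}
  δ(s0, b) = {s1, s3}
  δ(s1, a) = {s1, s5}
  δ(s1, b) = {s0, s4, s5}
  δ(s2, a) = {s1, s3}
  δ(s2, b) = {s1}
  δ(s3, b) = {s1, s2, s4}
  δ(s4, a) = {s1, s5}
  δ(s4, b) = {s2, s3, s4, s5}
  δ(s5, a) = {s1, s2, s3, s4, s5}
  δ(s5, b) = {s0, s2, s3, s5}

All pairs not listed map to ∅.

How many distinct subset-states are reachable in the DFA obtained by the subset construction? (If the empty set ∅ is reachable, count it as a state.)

8

Start state of the DFA: {s0}.
{s0} --a--> {s0, s1, s3, s5}  [new]
{s0} --b--> {s1, s3}  [new]
{s0, s1, s3, s5} --a--> {s0, s1, s2, s3, s4, s5}  [new]
{s0, s1, s3, s5} --b--> {s0, s1, s2, s3, s4, s5}  [seen]
{s1, s3} --a--> {s1, s5}  [new]
{s1, s3} --b--> {s0, s1, s2, s4, s5}  [new]
{s0, s1, s2, s3, s4, s5} --a--> {s0, s1, s2, s3, s4, s5}  [seen]
{s0, s1, s2, s3, s4, s5} --b--> {s0, s1, s2, s3, s4, s5}  [seen]
{s1, s5} --a--> {s1, s2, s3, s4, s5}  [new]
{s1, s5} --b--> {s0, s2, s3, s4, s5}  [new]
{s0, s1, s2, s4, s5} --a--> {s0, s1, s2, s3, s4, s5}  [seen]
{s0, s1, s2, s4, s5} --b--> {s0, s1, s2, s3, s4, s5}  [seen]
{s1, s2, s3, s4, s5} --a--> {s1, s2, s3, s4, s5}  [seen]
{s1, s2, s3, s4, s5} --b--> {s0, s1, s2, s3, s4, s5}  [seen]
{s0, s2, s3, s4, s5} --a--> {s0, s1, s2, s3, s4, s5}  [seen]
{s0, s2, s3, s4, s5} --b--> {s0, s1, s2, s3, s4, s5}  [seen]
Reachable DFA states: {s0}, {s0, s1, s3, s5}, {s1, s3}, {s0, s1, s2, s3, s4, s5}, {s1, s5}, {s0, s1, s2, s4, s5}, {s1, s2, s3, s4, s5}, {s0, s2, s3, s4, s5}.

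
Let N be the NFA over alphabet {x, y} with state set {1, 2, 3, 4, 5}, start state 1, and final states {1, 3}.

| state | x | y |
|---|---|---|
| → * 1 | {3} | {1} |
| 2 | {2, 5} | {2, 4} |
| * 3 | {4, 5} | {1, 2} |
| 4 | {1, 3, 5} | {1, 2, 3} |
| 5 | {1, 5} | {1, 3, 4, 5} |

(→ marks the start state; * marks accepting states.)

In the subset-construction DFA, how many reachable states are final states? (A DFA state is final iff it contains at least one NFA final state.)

11

Start state of the DFA: {1}.
{1} --x--> {3}  [new]
{1} --y--> {1}  [seen]
{3} --x--> {4, 5}  [new]
{3} --y--> {1, 2}  [new]
{4, 5} --x--> {1, 3, 5}  [new]
{4, 5} --y--> {1, 2, 3, 4, 5}  [new]
{1, 2} --x--> {2, 3, 5}  [new]
{1, 2} --y--> {1, 2, 4}  [new]
{1, 3, 5} --x--> {1, 3, 4, 5}  [new]
{1, 3, 5} --y--> {1, 2, 3, 4, 5}  [seen]
{1, 2, 3, 4, 5} --x--> {1, 2, 3, 4, 5}  [seen]
{1, 2, 3, 4, 5} --y--> {1, 2, 3, 4, 5}  [seen]
{2, 3, 5} --x--> {1, 2, 4, 5}  [new]
{2, 3, 5} --y--> {1, 2, 3, 4, 5}  [seen]
{1, 2, 4} --x--> {1, 2, 3, 5}  [new]
{1, 2, 4} --y--> {1, 2, 3, 4}  [new]
{1, 3, 4, 5} --x--> {1, 3, 4, 5}  [seen]
{1, 3, 4, 5} --y--> {1, 2, 3, 4, 5}  [seen]
{1, 2, 4, 5} --x--> {1, 2, 3, 5}  [seen]
{1, 2, 4, 5} --y--> {1, 2, 3, 4, 5}  [seen]
{1, 2, 3, 5} --x--> {1, 2, 3, 4, 5}  [seen]
{1, 2, 3, 5} --y--> {1, 2, 3, 4, 5}  [seen]
{1, 2, 3, 4} --x--> {1, 2, 3, 4, 5}  [seen]
{1, 2, 3, 4} --y--> {1, 2, 3, 4}  [seen]
Reachable DFA states: {1}, {3}, {4, 5}, {1, 2}, {1, 3, 5}, {1, 2, 3, 4, 5}, {2, 3, 5}, {1, 2, 4}, {1, 3, 4, 5}, {1, 2, 4, 5}, {1, 2, 3, 5}, {1, 2, 3, 4}.
Accepting DFA states (contain an NFA accepting state): {1}, {3}, {1, 2}, {1, 3, 5}, {1, 2, 3, 4, 5}, {2, 3, 5}, {1, 2, 4}, {1, 3, 4, 5}, {1, 2, 4, 5}, {1, 2, 3, 5}, {1, 2, 3, 4}.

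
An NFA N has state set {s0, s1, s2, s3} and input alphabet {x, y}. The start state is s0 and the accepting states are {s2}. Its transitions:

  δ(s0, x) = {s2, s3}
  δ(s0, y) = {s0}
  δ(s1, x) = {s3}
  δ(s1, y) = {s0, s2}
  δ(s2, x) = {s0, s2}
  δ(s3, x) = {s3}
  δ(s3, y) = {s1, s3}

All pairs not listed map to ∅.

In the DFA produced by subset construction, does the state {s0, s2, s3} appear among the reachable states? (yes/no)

Start state of the DFA: {s0}.
{s0} --x--> {s2, s3}  [new]
{s0} --y--> {s0}  [seen]
{s2, s3} --x--> {s0, s2, s3}  [new]
{s2, s3} --y--> {s1, s3}  [new]
{s0, s2, s3} --x--> {s0, s2, s3}  [seen]
{s0, s2, s3} --y--> {s0, s1, s3}  [new]
{s1, s3} --x--> {s3}  [new]
{s1, s3} --y--> {s0, s1, s2, s3}  [new]
{s0, s1, s3} --x--> {s2, s3}  [seen]
{s0, s1, s3} --y--> {s0, s1, s2, s3}  [seen]
{s3} --x--> {s3}  [seen]
{s3} --y--> {s1, s3}  [seen]
{s0, s1, s2, s3} --x--> {s0, s2, s3}  [seen]
{s0, s1, s2, s3} --y--> {s0, s1, s2, s3}  [seen]
Reachable DFA states: {s0}, {s2, s3}, {s0, s2, s3}, {s1, s3}, {s0, s1, s3}, {s3}, {s0, s1, s2, s3}.
{s0, s2, s3} is among them.

yes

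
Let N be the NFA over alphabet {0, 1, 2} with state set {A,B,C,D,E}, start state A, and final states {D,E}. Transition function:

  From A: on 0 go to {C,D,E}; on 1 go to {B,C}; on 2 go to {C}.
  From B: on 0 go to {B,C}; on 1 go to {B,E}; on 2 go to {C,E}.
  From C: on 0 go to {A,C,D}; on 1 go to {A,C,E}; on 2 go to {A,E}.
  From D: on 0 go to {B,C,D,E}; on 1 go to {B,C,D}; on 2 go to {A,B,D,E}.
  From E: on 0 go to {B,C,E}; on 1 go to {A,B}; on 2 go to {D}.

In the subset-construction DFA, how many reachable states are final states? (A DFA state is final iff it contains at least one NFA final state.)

Start state of the DFA: {A}.
{A} --0--> {C,D,E}  [new]
{A} --1--> {B,C}  [new]
{A} --2--> {C}  [new]
{C,D,E} --0--> {A,B,C,D,E}  [new]
{C,D,E} --1--> {A,B,C,D,E}  [seen]
{C,D,E} --2--> {A,B,D,E}  [new]
{B,C} --0--> {A,B,C,D}  [new]
{B,C} --1--> {A,B,C,E}  [new]
{B,C} --2--> {A,C,E}  [new]
{C} --0--> {A,C,D}  [new]
{C} --1--> {A,C,E}  [seen]
{C} --2--> {A,E}  [new]
{A,B,C,D,E} --0--> {A,B,C,D,E}  [seen]
{A,B,C,D,E} --1--> {A,B,C,D,E}  [seen]
{A,B,C,D,E} --2--> {A,B,C,D,E}  [seen]
{A,B,D,E} --0--> {B,C,D,E}  [new]
{A,B,D,E} --1--> {A,B,C,D,E}  [seen]
{A,B,D,E} --2--> {A,B,C,D,E}  [seen]
{A,B,C,D} --0--> {A,B,C,D,E}  [seen]
{A,B,C,D} --1--> {A,B,C,D,E}  [seen]
{A,B,C,D} --2--> {A,B,C,D,E}  [seen]
{A,B,C,E} --0--> {A,B,C,D,E}  [seen]
{A,B,C,E} --1--> {A,B,C,E}  [seen]
{A,B,C,E} --2--> {A,C,D,E}  [new]
{A,C,E} --0--> {A,B,C,D,E}  [seen]
{A,C,E} --1--> {A,B,C,E}  [seen]
{A,C,E} --2--> {A,C,D,E}  [seen]
{A,C,D} --0--> {A,B,C,D,E}  [seen]
{A,C,D} --1--> {A,B,C,D,E}  [seen]
{A,C,D} --2--> {A,B,C,D,E}  [seen]
{A,E} --0--> {B,C,D,E}  [seen]
{A,E} --1--> {A,B,C}  [new]
{A,E} --2--> {C,D}  [new]
{B,C,D,E} --0--> {A,B,C,D,E}  [seen]
{B,C,D,E} --1--> {A,B,C,D,E}  [seen]
{B,C,D,E} --2--> {A,B,C,D,E}  [seen]
{A,C,D,E} --0--> {A,B,C,D,E}  [seen]
{A,C,D,E} --1--> {A,B,C,D,E}  [seen]
{A,C,D,E} --2--> {A,B,C,D,E}  [seen]
{A,B,C} --0--> {A,B,C,D,E}  [seen]
{A,B,C} --1--> {A,B,C,E}  [seen]
{A,B,C} --2--> {A,C,E}  [seen]
{C,D} --0--> {A,B,C,D,E}  [seen]
{C,D} --1--> {A,B,C,D,E}  [seen]
{C,D} --2--> {A,B,D,E}  [seen]
Reachable DFA states: {A}, {C,D,E}, {B,C}, {C}, {A,B,C,D,E}, {A,B,D,E}, {A,B,C,D}, {A,B,C,E}, {A,C,E}, {A,C,D}, {A,E}, {B,C,D,E}, {A,C,D,E}, {A,B,C}, {C,D}.
Accepting DFA states (contain an NFA accepting state): {C,D,E}, {A,B,C,D,E}, {A,B,D,E}, {A,B,C,D}, {A,B,C,E}, {A,C,E}, {A,C,D}, {A,E}, {B,C,D,E}, {A,C,D,E}, {C,D}.

11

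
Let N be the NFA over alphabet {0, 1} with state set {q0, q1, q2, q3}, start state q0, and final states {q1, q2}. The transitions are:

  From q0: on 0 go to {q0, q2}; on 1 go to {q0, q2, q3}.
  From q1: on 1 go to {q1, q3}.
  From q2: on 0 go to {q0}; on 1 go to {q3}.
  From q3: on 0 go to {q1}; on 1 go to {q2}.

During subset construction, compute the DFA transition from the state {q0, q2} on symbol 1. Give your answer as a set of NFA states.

δ(q0,1) = {q0, q2, q3}; δ(q2,1) = {q3}.
Union: {q0, q2, q3}.

{q0, q2, q3}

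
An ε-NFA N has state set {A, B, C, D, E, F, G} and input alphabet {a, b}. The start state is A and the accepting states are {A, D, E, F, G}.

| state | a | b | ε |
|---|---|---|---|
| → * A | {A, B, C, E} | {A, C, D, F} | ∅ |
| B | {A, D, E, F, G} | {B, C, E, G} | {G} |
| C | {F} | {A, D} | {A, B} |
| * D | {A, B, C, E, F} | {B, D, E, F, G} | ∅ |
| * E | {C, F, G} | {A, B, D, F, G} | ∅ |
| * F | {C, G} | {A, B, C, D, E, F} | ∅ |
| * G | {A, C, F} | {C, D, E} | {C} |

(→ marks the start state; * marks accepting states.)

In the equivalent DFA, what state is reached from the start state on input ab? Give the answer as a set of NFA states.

Start: {A}.
δ(A,a) = {A, B, C, E}.
Union: {A, B, C, E}.
ε-closure gives {A, B, C, E, G}.
After a: {A, B, C, E, G}.
δ(A,b) = {A, C, D, F}; δ(B,b) = {B, C, E, G}; δ(C,b) = {A, D}; δ(E,b) = {A, B, D, F, G}; δ(G,b) = {C, D, E}.
Union: {A, B, C, D, E, F, G}.
After b: {A, B, C, D, E, F, G}.

{A, B, C, D, E, F, G}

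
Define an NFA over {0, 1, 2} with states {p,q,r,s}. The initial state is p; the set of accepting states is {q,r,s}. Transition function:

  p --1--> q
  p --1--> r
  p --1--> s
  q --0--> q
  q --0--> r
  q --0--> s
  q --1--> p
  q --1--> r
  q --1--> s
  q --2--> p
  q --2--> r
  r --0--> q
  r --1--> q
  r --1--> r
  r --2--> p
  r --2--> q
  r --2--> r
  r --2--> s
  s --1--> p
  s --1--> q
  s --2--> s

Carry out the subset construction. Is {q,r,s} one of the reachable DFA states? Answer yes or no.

Start state of the DFA: {p}.
{p} --0--> ∅  [new]
{p} --1--> {q,r,s}  [new]
{p} --2--> ∅  [seen]
∅ --0--> ∅  [seen]
∅ --1--> ∅  [seen]
∅ --2--> ∅  [seen]
{q,r,s} --0--> {q,r,s}  [seen]
{q,r,s} --1--> {p,q,r,s}  [new]
{q,r,s} --2--> {p,q,r,s}  [seen]
{p,q,r,s} --0--> {q,r,s}  [seen]
{p,q,r,s} --1--> {p,q,r,s}  [seen]
{p,q,r,s} --2--> {p,q,r,s}  [seen]
Reachable DFA states: {p}, ∅, {q,r,s}, {p,q,r,s}.
{q,r,s} is among them.

yes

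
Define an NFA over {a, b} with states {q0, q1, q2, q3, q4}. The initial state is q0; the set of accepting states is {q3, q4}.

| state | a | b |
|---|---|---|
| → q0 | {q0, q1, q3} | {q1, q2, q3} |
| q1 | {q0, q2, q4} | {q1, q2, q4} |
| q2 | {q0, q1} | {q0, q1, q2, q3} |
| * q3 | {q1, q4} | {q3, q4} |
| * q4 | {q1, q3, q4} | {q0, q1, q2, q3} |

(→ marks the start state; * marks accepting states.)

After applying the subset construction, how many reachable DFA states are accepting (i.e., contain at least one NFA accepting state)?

5

Start state of the DFA: {q0}.
{q0} --a--> {q0, q1, q3}  [new]
{q0} --b--> {q1, q2, q3}  [new]
{q0, q1, q3} --a--> {q0, q1, q2, q3, q4}  [new]
{q0, q1, q3} --b--> {q1, q2, q3, q4}  [new]
{q1, q2, q3} --a--> {q0, q1, q2, q4}  [new]
{q1, q2, q3} --b--> {q0, q1, q2, q3, q4}  [seen]
{q0, q1, q2, q3, q4} --a--> {q0, q1, q2, q3, q4}  [seen]
{q0, q1, q2, q3, q4} --b--> {q0, q1, q2, q3, q4}  [seen]
{q1, q2, q3, q4} --a--> {q0, q1, q2, q3, q4}  [seen]
{q1, q2, q3, q4} --b--> {q0, q1, q2, q3, q4}  [seen]
{q0, q1, q2, q4} --a--> {q0, q1, q2, q3, q4}  [seen]
{q0, q1, q2, q4} --b--> {q0, q1, q2, q3, q4}  [seen]
Reachable DFA states: {q0}, {q0, q1, q3}, {q1, q2, q3}, {q0, q1, q2, q3, q4}, {q1, q2, q3, q4}, {q0, q1, q2, q4}.
Accepting DFA states (contain an NFA accepting state): {q0, q1, q3}, {q1, q2, q3}, {q0, q1, q2, q3, q4}, {q1, q2, q3, q4}, {q0, q1, q2, q4}.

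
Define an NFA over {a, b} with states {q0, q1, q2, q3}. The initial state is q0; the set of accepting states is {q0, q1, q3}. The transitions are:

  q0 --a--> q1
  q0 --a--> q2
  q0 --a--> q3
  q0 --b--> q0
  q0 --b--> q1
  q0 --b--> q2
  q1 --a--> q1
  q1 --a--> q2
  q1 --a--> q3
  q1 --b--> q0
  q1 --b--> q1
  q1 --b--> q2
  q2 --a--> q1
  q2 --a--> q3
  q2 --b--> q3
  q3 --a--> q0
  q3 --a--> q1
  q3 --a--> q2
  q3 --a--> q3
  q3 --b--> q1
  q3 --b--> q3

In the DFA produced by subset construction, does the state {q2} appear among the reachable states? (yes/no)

no

Start state of the DFA: {q0}.
{q0} --a--> {q1, q2, q3}  [new]
{q0} --b--> {q0, q1, q2}  [new]
{q1, q2, q3} --a--> {q0, q1, q2, q3}  [new]
{q1, q2, q3} --b--> {q0, q1, q2, q3}  [seen]
{q0, q1, q2} --a--> {q1, q2, q3}  [seen]
{q0, q1, q2} --b--> {q0, q1, q2, q3}  [seen]
{q0, q1, q2, q3} --a--> {q0, q1, q2, q3}  [seen]
{q0, q1, q2, q3} --b--> {q0, q1, q2, q3}  [seen]
Reachable DFA states: {q0}, {q1, q2, q3}, {q0, q1, q2}, {q0, q1, q2, q3}.
{q2} is not among them.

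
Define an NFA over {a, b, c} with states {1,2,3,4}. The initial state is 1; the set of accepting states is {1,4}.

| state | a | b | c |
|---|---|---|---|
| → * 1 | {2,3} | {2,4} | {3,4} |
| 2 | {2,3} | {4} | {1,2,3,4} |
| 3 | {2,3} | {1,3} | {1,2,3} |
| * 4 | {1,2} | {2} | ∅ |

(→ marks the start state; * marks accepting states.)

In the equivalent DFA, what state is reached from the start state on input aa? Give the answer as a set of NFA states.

{2,3}

Start: {1}.
δ(1,a) = {2,3}.
Union: {2,3}.
After a: {2,3}.
δ(2,a) = {2,3}; δ(3,a) = {2,3}.
Union: {2,3}.
After a: {2,3}.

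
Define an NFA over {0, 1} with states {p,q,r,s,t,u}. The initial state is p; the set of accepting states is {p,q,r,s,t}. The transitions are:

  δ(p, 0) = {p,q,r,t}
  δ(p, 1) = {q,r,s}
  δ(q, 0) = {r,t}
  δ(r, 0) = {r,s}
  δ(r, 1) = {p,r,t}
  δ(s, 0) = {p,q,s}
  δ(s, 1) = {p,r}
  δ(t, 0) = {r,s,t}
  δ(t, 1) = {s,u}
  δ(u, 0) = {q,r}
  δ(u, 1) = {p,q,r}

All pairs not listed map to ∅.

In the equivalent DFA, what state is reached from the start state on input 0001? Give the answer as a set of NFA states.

Start: {p}.
δ(p,0) = {p,q,r,t}.
Union: {p,q,r,t}.
After 0: {p,q,r,t}.
δ(p,0) = {p,q,r,t}; δ(q,0) = {r,t}; δ(r,0) = {r,s}; δ(t,0) = {r,s,t}.
Union: {p,q,r,s,t}.
After 0: {p,q,r,s,t}.
δ(p,0) = {p,q,r,t}; δ(q,0) = {r,t}; δ(r,0) = {r,s}; δ(s,0) = {p,q,s}; δ(t,0) = {r,s,t}.
Union: {p,q,r,s,t}.
After 0: {p,q,r,s,t}.
δ(p,1) = {q,r,s}; δ(q,1) = ∅; δ(r,1) = {p,r,t}; δ(s,1) = {p,r}; δ(t,1) = {s,u}.
Union: {p,q,r,s,t,u}.
After 1: {p,q,r,s,t,u}.

{p,q,r,s,t,u}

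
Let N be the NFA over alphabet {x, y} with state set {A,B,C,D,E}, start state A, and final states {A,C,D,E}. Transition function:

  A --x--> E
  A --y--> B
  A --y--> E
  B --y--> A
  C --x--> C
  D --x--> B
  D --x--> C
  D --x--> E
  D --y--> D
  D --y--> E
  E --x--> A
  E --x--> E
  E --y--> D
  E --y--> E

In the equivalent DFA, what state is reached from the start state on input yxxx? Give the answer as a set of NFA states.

Start: {A}.
δ(A,y) = {B,E}.
Union: {B,E}.
After y: {B,E}.
δ(B,x) = ∅; δ(E,x) = {A,E}.
Union: {A,E}.
After x: {A,E}.
δ(A,x) = {E}; δ(E,x) = {A,E}.
Union: {A,E}.
After x: {A,E}.
δ(A,x) = {E}; δ(E,x) = {A,E}.
Union: {A,E}.
After x: {A,E}.

{A,E}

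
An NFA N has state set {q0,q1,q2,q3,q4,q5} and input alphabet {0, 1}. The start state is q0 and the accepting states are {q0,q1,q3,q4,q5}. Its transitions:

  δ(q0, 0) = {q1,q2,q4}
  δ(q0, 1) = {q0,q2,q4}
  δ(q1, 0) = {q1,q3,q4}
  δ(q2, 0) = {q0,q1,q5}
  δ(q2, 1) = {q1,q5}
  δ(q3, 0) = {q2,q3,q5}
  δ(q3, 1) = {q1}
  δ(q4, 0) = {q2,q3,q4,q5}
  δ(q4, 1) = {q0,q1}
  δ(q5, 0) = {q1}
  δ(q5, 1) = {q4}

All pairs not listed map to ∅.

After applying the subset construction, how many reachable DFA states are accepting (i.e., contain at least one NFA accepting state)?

7

Start state of the DFA: {q0}.
{q0} --0--> {q1,q2,q4}  [new]
{q0} --1--> {q0,q2,q4}  [new]
{q1,q2,q4} --0--> {q0,q1,q2,q3,q4,q5}  [new]
{q1,q2,q4} --1--> {q0,q1,q5}  [new]
{q0,q2,q4} --0--> {q0,q1,q2,q3,q4,q5}  [seen]
{q0,q2,q4} --1--> {q0,q1,q2,q4,q5}  [new]
{q0,q1,q2,q3,q4,q5} --0--> {q0,q1,q2,q3,q4,q5}  [seen]
{q0,q1,q2,q3,q4,q5} --1--> {q0,q1,q2,q4,q5}  [seen]
{q0,q1,q5} --0--> {q1,q2,q3,q4}  [new]
{q0,q1,q5} --1--> {q0,q2,q4}  [seen]
{q0,q1,q2,q4,q5} --0--> {q0,q1,q2,q3,q4,q5}  [seen]
{q0,q1,q2,q4,q5} --1--> {q0,q1,q2,q4,q5}  [seen]
{q1,q2,q3,q4} --0--> {q0,q1,q2,q3,q4,q5}  [seen]
{q1,q2,q3,q4} --1--> {q0,q1,q5}  [seen]
Reachable DFA states: {q0}, {q1,q2,q4}, {q0,q2,q4}, {q0,q1,q2,q3,q4,q5}, {q0,q1,q5}, {q0,q1,q2,q4,q5}, {q1,q2,q3,q4}.
Accepting DFA states (contain an NFA accepting state): {q0}, {q1,q2,q4}, {q0,q2,q4}, {q0,q1,q2,q3,q4,q5}, {q0,q1,q5}, {q0,q1,q2,q4,q5}, {q1,q2,q3,q4}.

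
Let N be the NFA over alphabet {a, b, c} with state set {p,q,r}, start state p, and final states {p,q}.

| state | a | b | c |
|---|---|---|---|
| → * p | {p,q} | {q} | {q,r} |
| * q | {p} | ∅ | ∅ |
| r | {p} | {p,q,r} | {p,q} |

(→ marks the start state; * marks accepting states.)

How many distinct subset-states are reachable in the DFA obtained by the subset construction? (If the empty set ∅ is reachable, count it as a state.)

Start state of the DFA: {p}.
{p} --a--> {p,q}  [new]
{p} --b--> {q}  [new]
{p} --c--> {q,r}  [new]
{p,q} --a--> {p,q}  [seen]
{p,q} --b--> {q}  [seen]
{p,q} --c--> {q,r}  [seen]
{q} --a--> {p}  [seen]
{q} --b--> ∅  [new]
{q} --c--> ∅  [seen]
{q,r} --a--> {p}  [seen]
{q,r} --b--> {p,q,r}  [new]
{q,r} --c--> {p,q}  [seen]
∅ --a--> ∅  [seen]
∅ --b--> ∅  [seen]
∅ --c--> ∅  [seen]
{p,q,r} --a--> {p,q}  [seen]
{p,q,r} --b--> {p,q,r}  [seen]
{p,q,r} --c--> {p,q,r}  [seen]
Reachable DFA states: {p}, {p,q}, {q}, {q,r}, ∅, {p,q,r}.

6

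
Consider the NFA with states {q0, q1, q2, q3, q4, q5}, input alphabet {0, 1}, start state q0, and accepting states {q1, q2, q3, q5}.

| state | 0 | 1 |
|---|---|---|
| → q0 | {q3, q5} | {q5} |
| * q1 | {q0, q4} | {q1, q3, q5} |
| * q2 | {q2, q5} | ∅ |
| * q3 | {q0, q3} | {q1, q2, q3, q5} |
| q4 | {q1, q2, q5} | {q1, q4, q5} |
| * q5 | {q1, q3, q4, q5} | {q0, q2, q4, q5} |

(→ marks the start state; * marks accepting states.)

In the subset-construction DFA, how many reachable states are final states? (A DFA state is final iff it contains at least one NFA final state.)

Start state of the DFA: {q0}.
{q0} --0--> {q3, q5}  [new]
{q0} --1--> {q5}  [new]
{q3, q5} --0--> {q0, q1, q3, q4, q5}  [new]
{q3, q5} --1--> {q0, q1, q2, q3, q4, q5}  [new]
{q5} --0--> {q1, q3, q4, q5}  [new]
{q5} --1--> {q0, q2, q4, q5}  [new]
{q0, q1, q3, q4, q5} --0--> {q0, q1, q2, q3, q4, q5}  [seen]
{q0, q1, q3, q4, q5} --1--> {q0, q1, q2, q3, q4, q5}  [seen]
{q0, q1, q2, q3, q4, q5} --0--> {q0, q1, q2, q3, q4, q5}  [seen]
{q0, q1, q2, q3, q4, q5} --1--> {q0, q1, q2, q3, q4, q5}  [seen]
{q1, q3, q4, q5} --0--> {q0, q1, q2, q3, q4, q5}  [seen]
{q1, q3, q4, q5} --1--> {q0, q1, q2, q3, q4, q5}  [seen]
{q0, q2, q4, q5} --0--> {q1, q2, q3, q4, q5}  [new]
{q0, q2, q4, q5} --1--> {q0, q1, q2, q4, q5}  [new]
{q1, q2, q3, q4, q5} --0--> {q0, q1, q2, q3, q4, q5}  [seen]
{q1, q2, q3, q4, q5} --1--> {q0, q1, q2, q3, q4, q5}  [seen]
{q0, q1, q2, q4, q5} --0--> {q0, q1, q2, q3, q4, q5}  [seen]
{q0, q1, q2, q4, q5} --1--> {q0, q1, q2, q3, q4, q5}  [seen]
Reachable DFA states: {q0}, {q3, q5}, {q5}, {q0, q1, q3, q4, q5}, {q0, q1, q2, q3, q4, q5}, {q1, q3, q4, q5}, {q0, q2, q4, q5}, {q1, q2, q3, q4, q5}, {q0, q1, q2, q4, q5}.
Accepting DFA states (contain an NFA accepting state): {q3, q5}, {q5}, {q0, q1, q3, q4, q5}, {q0, q1, q2, q3, q4, q5}, {q1, q3, q4, q5}, {q0, q2, q4, q5}, {q1, q2, q3, q4, q5}, {q0, q1, q2, q4, q5}.

8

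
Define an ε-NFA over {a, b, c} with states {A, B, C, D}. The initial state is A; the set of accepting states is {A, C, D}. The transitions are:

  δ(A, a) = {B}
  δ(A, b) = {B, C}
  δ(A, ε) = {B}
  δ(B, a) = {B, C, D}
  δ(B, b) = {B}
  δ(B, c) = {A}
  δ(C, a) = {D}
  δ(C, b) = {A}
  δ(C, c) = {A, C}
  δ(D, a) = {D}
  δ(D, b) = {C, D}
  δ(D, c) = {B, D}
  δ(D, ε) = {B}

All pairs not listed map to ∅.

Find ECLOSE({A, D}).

{A, B, D}

Begin with {A, D}.
A →ε {B}; add B.
ε-closure = {A, B, D}.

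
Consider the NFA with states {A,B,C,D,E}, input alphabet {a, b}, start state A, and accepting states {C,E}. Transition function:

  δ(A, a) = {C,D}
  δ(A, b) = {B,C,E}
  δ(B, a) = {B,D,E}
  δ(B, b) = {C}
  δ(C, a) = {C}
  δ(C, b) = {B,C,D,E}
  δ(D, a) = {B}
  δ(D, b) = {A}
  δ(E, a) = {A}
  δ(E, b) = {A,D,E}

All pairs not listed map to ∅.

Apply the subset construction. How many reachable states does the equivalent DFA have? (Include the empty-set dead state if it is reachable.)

6

Start state of the DFA: {A}.
{A} --a--> {C,D}  [new]
{A} --b--> {B,C,E}  [new]
{C,D} --a--> {B,C}  [new]
{C,D} --b--> {A,B,C,D,E}  [new]
{B,C,E} --a--> {A,B,C,D,E}  [seen]
{B,C,E} --b--> {A,B,C,D,E}  [seen]
{B,C} --a--> {B,C,D,E}  [new]
{B,C} --b--> {B,C,D,E}  [seen]
{A,B,C,D,E} --a--> {A,B,C,D,E}  [seen]
{A,B,C,D,E} --b--> {A,B,C,D,E}  [seen]
{B,C,D,E} --a--> {A,B,C,D,E}  [seen]
{B,C,D,E} --b--> {A,B,C,D,E}  [seen]
Reachable DFA states: {A}, {C,D}, {B,C,E}, {B,C}, {A,B,C,D,E}, {B,C,D,E}.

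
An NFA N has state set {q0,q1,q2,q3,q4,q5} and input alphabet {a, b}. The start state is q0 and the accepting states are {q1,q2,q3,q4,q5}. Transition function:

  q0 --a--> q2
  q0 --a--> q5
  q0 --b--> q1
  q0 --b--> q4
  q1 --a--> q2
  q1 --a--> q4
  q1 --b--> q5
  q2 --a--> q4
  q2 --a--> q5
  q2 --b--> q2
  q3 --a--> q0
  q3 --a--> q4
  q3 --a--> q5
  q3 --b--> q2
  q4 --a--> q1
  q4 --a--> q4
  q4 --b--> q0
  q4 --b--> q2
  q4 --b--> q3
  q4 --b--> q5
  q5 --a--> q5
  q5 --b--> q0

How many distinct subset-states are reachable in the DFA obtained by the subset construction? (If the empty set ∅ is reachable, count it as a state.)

14

Start state of the DFA: {q0}.
{q0} --a--> {q2,q5}  [new]
{q0} --b--> {q1,q4}  [new]
{q2,q5} --a--> {q4,q5}  [new]
{q2,q5} --b--> {q0,q2}  [new]
{q1,q4} --a--> {q1,q2,q4}  [new]
{q1,q4} --b--> {q0,q2,q3,q5}  [new]
{q4,q5} --a--> {q1,q4,q5}  [new]
{q4,q5} --b--> {q0,q2,q3,q5}  [seen]
{q0,q2} --a--> {q2,q4,q5}  [new]
{q0,q2} --b--> {q1,q2,q4}  [seen]
{q1,q2,q4} --a--> {q1,q2,q4,q5}  [new]
{q1,q2,q4} --b--> {q0,q2,q3,q5}  [seen]
{q0,q2,q3,q5} --a--> {q0,q2,q4,q5}  [new]
{q0,q2,q3,q5} --b--> {q0,q1,q2,q4}  [new]
{q1,q4,q5} --a--> {q1,q2,q4,q5}  [seen]
{q1,q4,q5} --b--> {q0,q2,q3,q5}  [seen]
{q2,q4,q5} --a--> {q1,q4,q5}  [seen]
{q2,q4,q5} --b--> {q0,q2,q3,q5}  [seen]
{q1,q2,q4,q5} --a--> {q1,q2,q4,q5}  [seen]
{q1,q2,q4,q5} --b--> {q0,q2,q3,q5}  [seen]
{q0,q2,q4,q5} --a--> {q1,q2,q4,q5}  [seen]
{q0,q2,q4,q5} --b--> {q0,q1,q2,q3,q4,q5}  [new]
{q0,q1,q2,q4} --a--> {q1,q2,q4,q5}  [seen]
{q0,q1,q2,q4} --b--> {q0,q1,q2,q3,q4,q5}  [seen]
{q0,q1,q2,q3,q4,q5} --a--> {q0,q1,q2,q4,q5}  [new]
{q0,q1,q2,q3,q4,q5} --b--> {q0,q1,q2,q3,q4,q5}  [seen]
{q0,q1,q2,q4,q5} --a--> {q1,q2,q4,q5}  [seen]
{q0,q1,q2,q4,q5} --b--> {q0,q1,q2,q3,q4,q5}  [seen]
Reachable DFA states: {q0}, {q2,q5}, {q1,q4}, {q4,q5}, {q0,q2}, {q1,q2,q4}, {q0,q2,q3,q5}, {q1,q4,q5}, {q2,q4,q5}, {q1,q2,q4,q5}, {q0,q2,q4,q5}, {q0,q1,q2,q4}, {q0,q1,q2,q3,q4,q5}, {q0,q1,q2,q4,q5}.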